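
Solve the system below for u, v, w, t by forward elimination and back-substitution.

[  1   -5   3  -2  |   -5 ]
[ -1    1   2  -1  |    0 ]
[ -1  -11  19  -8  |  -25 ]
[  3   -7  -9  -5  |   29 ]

Forward elimination on [A|b]:
R2 <- R2 - (-1)*R1:  [  0  -4   5  -3  -5 ]
R3 <- R3 - (-1)*R1:  [   0  -16   22  -10  -30 ]
R4 <- R4 - (3)*R1:  [   0    8  -18    1   44 ]
R3 <- R3 - (4)*R2:  [   0    0    2    2  -10 ]
R4 <- R4 - (-2)*R2:  [  0   0  -8  -5  34 ]
R4 <- R4 - (-4)*R3:  [  0   0   0   3  -6 ]
Row echelon form:
[ 1  -5  3  -2  |   -5 ]
[ 0  -4  5  -3  |   -5 ]
[ 0   0  2   2  |  -10 ]
[ 0   0  0   3  |   -6 ]
Back-substitution:
t = (-6) / 3 = -2
w = (-10 - (2)*(-2)) / 2 = -3
v = (-5 - (5)*(-3) - (-3)*(-2)) / -4 = -1
u = (-5 - (-5)*(-1) - (3)*(-3) - (-2)*(-2)) / 1 = -5

(-5, -1, -3, -2)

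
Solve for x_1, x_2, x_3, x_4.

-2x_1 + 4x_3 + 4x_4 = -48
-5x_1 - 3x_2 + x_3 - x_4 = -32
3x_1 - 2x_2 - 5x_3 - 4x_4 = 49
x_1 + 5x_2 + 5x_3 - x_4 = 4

Forward elimination on [A|b]:
R2 <- R2 - (5/2)*R1:  [   0   -3   -9  -11   88 ]
R3 <- R3 - (-3/2)*R1:  [   0   -2    1    2  -23 ]
R4 <- R4 - (-1/2)*R1:  [   0    5    7    1  -20 ]
R3 <- R3 - (2/3)*R2:  [      0       0       7    28/3  -245/3 ]
R4 <- R4 - (-5/3)*R2:  [     0      0     -8  -52/3  380/3 ]
R4 <- R4 - (-8/7)*R3:  [     0      0      0  -20/3  100/3 ]
Row echelon form:
[ -2   0   4      4  |     -48 ]
[  0  -3  -9    -11  |      88 ]
[  0   0   7   28/3  |  -245/3 ]
[  0   0   0  -20/3  |   100/3 ]
Back-substitution:
x_4 = (100/3) / (-20/3) = -5
x_3 = (-245/3 - (28/3)*(-5)) / 7 = -5
x_2 = (88 - (-9)*(-5) - (-11)*(-5)) / -3 = 4
x_1 = (-48 - (4)*(-5) - (4)*(-5)) / -2 = 4

(4, 4, -5, -5)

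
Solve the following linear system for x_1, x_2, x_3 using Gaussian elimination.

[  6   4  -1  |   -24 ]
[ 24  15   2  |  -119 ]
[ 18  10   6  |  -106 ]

(-4, -1, -4)

Forward elimination on [A|b]:
R2 <- R2 - (4)*R1:  [   0   -1    6  -23 ]
R3 <- R3 - (3)*R1:  [   0   -2    9  -34 ]
R3 <- R3 - (2)*R2:  [  0   0  -3  12 ]
Row echelon form:
[ 6   4  -1  |  -24 ]
[ 0  -1   6  |  -23 ]
[ 0   0  -3  |   12 ]
Back-substitution:
x_3 = (12) / -3 = -4
x_2 = (-23 - (6)*(-4)) / -1 = -1
x_1 = (-24 - (4)*(-1) - (-1)*(-4)) / 6 = -4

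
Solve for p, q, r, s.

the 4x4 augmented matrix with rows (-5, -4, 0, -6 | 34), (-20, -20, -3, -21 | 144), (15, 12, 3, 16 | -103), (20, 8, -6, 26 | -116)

(-4, -2, -1, -1)

Forward elimination on [A|b]:
R2 <- R2 - (4)*R1:  [  0  -4  -3   3   8 ]
R3 <- R3 - (-3)*R1:  [  0   0   3  -2  -1 ]
R4 <- R4 - (-4)*R1:  [  0  -8  -6   2  20 ]
R4 <- R4 - (2)*R2:  [  0   0   0  -4   4 ]
Row echelon form:
[ -5  -4   0  -6  |  34 ]
[  0  -4  -3   3  |   8 ]
[  0   0   3  -2  |  -1 ]
[  0   0   0  -4  |   4 ]
Back-substitution:
s = (4) / -4 = -1
r = (-1 - (-2)*(-1)) / 3 = -1
q = (8 - (-3)*(-1) - (3)*(-1)) / -4 = -2
p = (34 - (-4)*(-2) - (-6)*(-1)) / -5 = -4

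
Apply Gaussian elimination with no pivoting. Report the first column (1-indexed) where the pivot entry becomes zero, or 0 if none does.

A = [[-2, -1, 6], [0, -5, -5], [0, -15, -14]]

first zero-pivot column = 0

Naive forward elimination:
R3 <- R3 - (3)*R2:  [ 0  0  1 ]
All pivots nonzero; naive elimination completes without hitting a zero pivot.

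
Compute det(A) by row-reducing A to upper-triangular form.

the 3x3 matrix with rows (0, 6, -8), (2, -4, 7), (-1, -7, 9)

det(A) = -6

Forward elimination:
R1 <-> R2   (pivot in column 1 was zero)
[  2  -4   7 ]
[  0   6  -8 ]
[ -1  -7   9 ]
R3 <- R3 - (-1/2)*R1:  [    0    -9  25/2 ]
R3 <- R3 - (-3/2)*R2:  [   0    0  1/2 ]
Upper-triangular form:
[ 2  -4    7 ]
[ 0   6   -8 ]
[ 0   0  1/2 ]
det(A) = (-1)^1 * (2) * (6) * (1/2) = -6  (1 row swap -> sign -1)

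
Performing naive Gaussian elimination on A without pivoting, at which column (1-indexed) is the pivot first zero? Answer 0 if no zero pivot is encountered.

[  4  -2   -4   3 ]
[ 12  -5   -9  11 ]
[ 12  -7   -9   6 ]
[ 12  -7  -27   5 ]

first zero-pivot column = 0

Naive forward elimination:
R2 <- R2 - (3)*R1:  [ 0  1  3  2 ]
R3 <- R3 - (3)*R1:  [  0  -1   3  -3 ]
R4 <- R4 - (3)*R1:  [   0   -1  -15   -4 ]
R3 <- R3 - (-1)*R2:  [  0   0   6  -1 ]
R4 <- R4 - (-1)*R2:  [   0    0  -12   -2 ]
R4 <- R4 - (-2)*R3:  [  0   0   0  -4 ]
All pivots nonzero; naive elimination completes without hitting a zero pivot.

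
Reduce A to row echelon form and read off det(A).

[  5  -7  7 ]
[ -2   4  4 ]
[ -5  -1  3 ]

det(A) = 332

Forward elimination:
R2 <- R2 - (-2/5)*R1:  [    0   6/5  34/5 ]
R3 <- R3 - (-1)*R1:  [  0  -8  10 ]
R3 <- R3 - (-20/3)*R2:  [     0      0  166/3 ]
Upper-triangular form:
[ 5   -7      7 ]
[ 0  6/5   34/5 ]
[ 0    0  166/3 ]
det(A) = (-1)^0 * (5) * (6/5) * (166/3) = 332  (0 row swaps -> sign +1)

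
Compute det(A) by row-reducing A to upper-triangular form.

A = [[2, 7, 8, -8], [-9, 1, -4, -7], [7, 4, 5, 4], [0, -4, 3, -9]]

det(A) = 416

Forward elimination:
R2 <- R2 - (-9/2)*R1:  [    0  65/2    32   -43 ]
R3 <- R3 - (7/2)*R1:  [     0  -41/2    -23     32 ]
R3 <- R3 - (-41/65)*R2:  [       0        0  -183/65   317/65 ]
R4 <- R4 - (-8/65)*R2:  [       0        0   451/65  -929/65 ]
R4 <- R4 - (-451/183)*R3:  [        0         0         0  -416/183 ]
Upper-triangular form:
[ 2     7        8        -8 ]
[ 0  65/2       32       -43 ]
[ 0     0  -183/65    317/65 ]
[ 0     0        0  -416/183 ]
det(A) = (-1)^0 * (2) * (65/2) * (-183/65) * (-416/183) = 416  (0 row swaps -> sign +1)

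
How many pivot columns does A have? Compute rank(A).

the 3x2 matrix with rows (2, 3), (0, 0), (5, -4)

rank(A) = 2

Row reduction:
R3 <- R3 - (5/2)*R1:  [     0  -23/2 ]
R2 <-> R3   (pivot in column 2 was zero)
[ 2      3 ]
[ 0  -23/2 ]
[ 0      0 ]
Row echelon form:
[ 2      3 ]
[ 0  -23/2 ]
[ 0      0 ]
Nonzero rows / pivot columns: 2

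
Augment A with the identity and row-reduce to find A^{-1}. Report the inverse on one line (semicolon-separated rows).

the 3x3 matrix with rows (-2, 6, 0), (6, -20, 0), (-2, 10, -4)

inverse = [-5 -3/2 0; -3/2 -1/2 0; -5/4 -1/2 -1/4]

Gauss-Jordan on [A | I]:
R1 <- (1/-2)*R1:  [    1    -3     0  |  -1/2     0     0 ]
R2 <- R2 - (6)*R1:  [  0  -2   0  |   3   1   0 ]
R3 <- R3 - (-2)*R1:  [  0   4  -4  |  -1   0   1 ]
R2 <- (1/-2)*R2:  [    0     1     0  |  -3/2  -1/2     0 ]
R1 <- R1 - (-3)*R2:  [    1     0     0  |    -5  -3/2     0 ]
R3 <- R3 - (4)*R2:  [  0   0  -4  |   5   2   1 ]
R3 <- (1/-4)*R3:  [    0     0     1  |  -5/4  -1/2  -1/4 ]
Right block of [I | A^{-1}] is the inverse:
[   -5  -3/2     0 ]
[ -3/2  -1/2     0 ]
[ -5/4  -1/2  -1/4 ]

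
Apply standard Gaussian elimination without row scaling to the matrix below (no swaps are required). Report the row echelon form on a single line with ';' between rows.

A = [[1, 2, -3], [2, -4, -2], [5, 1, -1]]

Forward elimination:
R2 <- R2 - (2)*R1:  [  0  -8   4 ]
R3 <- R3 - (5)*R1:  [  0  -9  14 ]
R3 <- R3 - (9/8)*R2:  [    0     0  19/2 ]
Row echelon form:
[ 1   2    -3 ]
[ 0  -8     4 ]
[ 0   0  19/2 ]

REF = [1 2 -3; 0 -8 4; 0 0 19/2]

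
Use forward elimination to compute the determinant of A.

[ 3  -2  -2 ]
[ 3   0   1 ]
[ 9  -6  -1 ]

det(A) = 30

Forward elimination:
R2 <- R2 - (1)*R1:  [ 0  2  3 ]
R3 <- R3 - (3)*R1:  [ 0  0  5 ]
Upper-triangular form:
[ 3  -2  -2 ]
[ 0   2   3 ]
[ 0   0   5 ]
det(A) = (-1)^0 * (3) * (2) * (5) = 30  (0 row swaps -> sign +1)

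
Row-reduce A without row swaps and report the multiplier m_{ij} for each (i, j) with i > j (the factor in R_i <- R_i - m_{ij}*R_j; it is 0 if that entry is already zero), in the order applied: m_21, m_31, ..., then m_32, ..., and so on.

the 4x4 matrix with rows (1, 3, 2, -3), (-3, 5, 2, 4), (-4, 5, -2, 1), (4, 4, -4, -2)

Forward elimination:
R2 <- R2 - (-3)*R1:  [  0  14   8  -5 ]
R3 <- R3 - (-4)*R1:  [   0   17    6  -11 ]
R4 <- R4 - (4)*R1:  [   0   -8  -12   10 ]
R3 <- R3 - (17/14)*R2:  [      0       0   -26/7  -69/14 ]
R4 <- R4 - (-4/7)*R2:  [     0      0  -52/7   50/7 ]
R4 <- R4 - (2)*R3:  [  0   0   0  17 ]
Multipliers (in order of application): m_{21} = -3, m_{31} = -4, m_{41} = 4, m_{32} = 17/14, m_{42} = -4/7, m_{43} = 2

multipliers: -3, -4, 4, 17/14, -4/7, 2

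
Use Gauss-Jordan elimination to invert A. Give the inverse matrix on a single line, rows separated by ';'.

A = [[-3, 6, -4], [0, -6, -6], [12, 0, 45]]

inverse = [-3 -3 -2/3; -4/5 -29/30 -1/5; 4/5 4/5 1/5]

Gauss-Jordan on [A | I]:
R1 <- (1/-3)*R1:  [    1    -2   4/3  |  -1/3     0     0 ]
R3 <- R3 - (12)*R1:  [  0  24  29  |   4   0   1 ]
R2 <- (1/-6)*R2:  [    0     1     1  |     0  -1/6     0 ]
R1 <- R1 - (-2)*R2:  [    1     0  10/3  |  -1/3  -1/3     0 ]
R3 <- R3 - (24)*R2:  [ 0  0  5  |  4  4  1 ]
R3 <- (1/5)*R3:  [   0    0    1  |  4/5  4/5  1/5 ]
R1 <- R1 - (10/3)*R3:  [    1     0     0  |    -3    -3  -2/3 ]
R2 <- R2 - (1)*R3:  [      0       1       0  |    -4/5  -29/30    -1/5 ]
Right block of [I | A^{-1}] is the inverse:
[   -3      -3  -2/3 ]
[ -4/5  -29/30  -1/5 ]
[  4/5     4/5   1/5 ]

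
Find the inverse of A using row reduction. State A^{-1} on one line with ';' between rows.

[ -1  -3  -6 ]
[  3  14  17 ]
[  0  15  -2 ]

inverse = [283/5 96/5 -33/5; -6/5 -2/5 1/5; -9 -3 1]

Gauss-Jordan on [A | I]:
R1 <- (1/-1)*R1:  [  1   3   6  |  -1   0   0 ]
R2 <- R2 - (3)*R1:  [  0   5  -1  |   3   1   0 ]
R2 <- (1/5)*R2:  [    0     1  -1/5  |   3/5   1/5     0 ]
R1 <- R1 - (3)*R2:  [     1      0   33/5  |  -14/5   -3/5      0 ]
R3 <- R3 - (15)*R2:  [  0   0   1  |  -9  -3   1 ]
R1 <- R1 - (33/5)*R3:  [     1      0      0  |  283/5   96/5  -33/5 ]
R2 <- R2 - (-1/5)*R3:  [    0     1     0  |  -6/5  -2/5   1/5 ]
Right block of [I | A^{-1}] is the inverse:
[ 283/5  96/5  -33/5 ]
[  -6/5  -2/5    1/5 ]
[    -9    -3      1 ]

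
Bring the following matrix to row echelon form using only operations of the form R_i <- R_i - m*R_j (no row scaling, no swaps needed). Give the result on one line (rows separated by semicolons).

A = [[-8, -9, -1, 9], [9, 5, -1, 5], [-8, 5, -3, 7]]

REF = [-8 -9 -1 9; 0 -41/8 -17/8 121/8; 0 0 -320/41 1612/41]

Forward elimination:
R2 <- R2 - (-9/8)*R1:  [     0  -41/8  -17/8  121/8 ]
R3 <- R3 - (1)*R1:  [  0  14  -2  -2 ]
R3 <- R3 - (-112/41)*R2:  [       0        0  -320/41  1612/41 ]
Row echelon form:
[ -8     -9       -1        9 ]
[  0  -41/8    -17/8    121/8 ]
[  0      0  -320/41  1612/41 ]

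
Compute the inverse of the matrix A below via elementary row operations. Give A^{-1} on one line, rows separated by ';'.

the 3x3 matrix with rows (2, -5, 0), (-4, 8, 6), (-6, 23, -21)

Gauss-Jordan on [A | I]:
R1 <- (1/2)*R1:  [    1  -5/2     0  |   1/2     0     0 ]
R2 <- R2 - (-4)*R1:  [  0  -2   6  |   2   1   0 ]
R3 <- R3 - (-6)*R1:  [   0    8  -21  |    3    0    1 ]
R2 <- (1/-2)*R2:  [    0     1    -3  |    -1  -1/2     0 ]
R1 <- R1 - (-5/2)*R2:  [     1      0  -15/2  |     -2   -5/4      0 ]
R3 <- R3 - (8)*R2:  [  0   0   3  |  11   4   1 ]
R3 <- (1/3)*R3:  [    0     0     1  |  11/3   4/3   1/3 ]
R1 <- R1 - (-15/2)*R3:  [    1     0     0  |  51/2  35/4   5/2 ]
R2 <- R2 - (-3)*R3:  [   0    1    0  |   10  7/2    1 ]
Right block of [I | A^{-1}] is the inverse:
[ 51/2  35/4  5/2 ]
[   10   7/2    1 ]
[ 11/3   4/3  1/3 ]

inverse = [51/2 35/4 5/2; 10 7/2 1; 11/3 4/3 1/3]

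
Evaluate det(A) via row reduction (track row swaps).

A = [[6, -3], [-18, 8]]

det(A) = -6

Forward elimination:
R2 <- R2 - (-3)*R1:  [  0  -1 ]
Upper-triangular form:
[ 6  -3 ]
[ 0  -1 ]
det(A) = (-1)^0 * (6) * (-1) = -6  (0 row swaps -> sign +1)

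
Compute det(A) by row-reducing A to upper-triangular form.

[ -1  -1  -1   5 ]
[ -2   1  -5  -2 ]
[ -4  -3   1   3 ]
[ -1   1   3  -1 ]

det(A) = -270

Forward elimination:
R2 <- R2 - (2)*R1:  [   0    3   -3  -12 ]
R3 <- R3 - (4)*R1:  [   0    1    5  -17 ]
R4 <- R4 - (1)*R1:  [  0   2   4  -6 ]
R3 <- R3 - (1/3)*R2:  [   0    0    6  -13 ]
R4 <- R4 - (2/3)*R2:  [ 0  0  6  2 ]
R4 <- R4 - (1)*R3:  [  0   0   0  15 ]
Upper-triangular form:
[ -1  -1  -1    5 ]
[  0   3  -3  -12 ]
[  0   0   6  -13 ]
[  0   0   0   15 ]
det(A) = (-1)^0 * (-1) * (3) * (6) * (15) = -270  (0 row swaps -> sign +1)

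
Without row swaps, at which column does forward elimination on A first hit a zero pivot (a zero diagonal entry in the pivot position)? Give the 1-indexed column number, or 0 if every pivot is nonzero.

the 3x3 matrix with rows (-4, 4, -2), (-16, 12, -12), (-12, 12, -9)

first zero-pivot column = 0

Naive forward elimination:
R2 <- R2 - (4)*R1:  [  0  -4  -4 ]
R3 <- R3 - (3)*R1:  [  0   0  -3 ]
All pivots nonzero; naive elimination completes without hitting a zero pivot.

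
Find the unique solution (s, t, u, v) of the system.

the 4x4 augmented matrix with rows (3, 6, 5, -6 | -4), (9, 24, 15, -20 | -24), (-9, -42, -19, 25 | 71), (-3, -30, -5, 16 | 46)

Forward elimination on [A|b]:
R2 <- R2 - (3)*R1:  [   0    6    0   -2  -12 ]
R3 <- R3 - (-3)*R1:  [   0  -24   -4    7   59 ]
R4 <- R4 - (-1)*R1:  [   0  -24    0   10   42 ]
R3 <- R3 - (-4)*R2:  [  0   0  -4  -1  11 ]
R4 <- R4 - (-4)*R2:  [  0   0   0   2  -6 ]
Row echelon form:
[ 3  6   5  -6  |   -4 ]
[ 0  6   0  -2  |  -12 ]
[ 0  0  -4  -1  |   11 ]
[ 0  0   0   2  |   -6 ]
Back-substitution:
v = (-6) / 2 = -3
u = (11 - (-1)*(-3)) / -4 = -2
t = (-12 - (-2)*(-3)) / 6 = -3
s = (-4 - (6)*(-3) - (5)*(-2) - (-6)*(-3)) / 3 = 2

(2, -3, -2, -3)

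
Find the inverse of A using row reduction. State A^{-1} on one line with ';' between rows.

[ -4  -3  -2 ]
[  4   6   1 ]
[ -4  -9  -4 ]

Gauss-Jordan on [A | I]:
R1 <- (1/-4)*R1:  [    1   3/4   1/2  |  -1/4     0     0 ]
R2 <- R2 - (4)*R1:  [  0   3  -1  |   1   1   0 ]
R3 <- R3 - (-4)*R1:  [  0  -6  -2  |  -1   0   1 ]
R2 <- (1/3)*R2:  [    0     1  -1/3  |   1/3   1/3     0 ]
R1 <- R1 - (3/4)*R2:  [    1     0   3/4  |  -1/2  -1/4     0 ]
R3 <- R3 - (-6)*R2:  [  0   0  -4  |   1   2   1 ]
R3 <- (1/-4)*R3:  [    0     0     1  |  -1/4  -1/2  -1/4 ]
R1 <- R1 - (3/4)*R3:  [     1      0      0  |  -5/16    1/8   3/16 ]
R2 <- R2 - (-1/3)*R3:  [     0      1      0  |    1/4    1/6  -1/12 ]
Right block of [I | A^{-1}] is the inverse:
[ -5/16   1/8   3/16 ]
[   1/4   1/6  -1/12 ]
[  -1/4  -1/2   -1/4 ]

inverse = [-5/16 1/8 3/16; 1/4 1/6 -1/12; -1/4 -1/2 -1/4]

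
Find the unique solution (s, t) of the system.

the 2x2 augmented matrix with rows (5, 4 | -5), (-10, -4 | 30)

(-5, 5)

Forward elimination on [A|b]:
R2 <- R2 - (-2)*R1:  [  0   4  20 ]
Row echelon form:
[ 5  4  |  -5 ]
[ 0  4  |  20 ]
Back-substitution:
t = (20) / 4 = 5
s = (-5 - (4)*(5)) / 5 = -5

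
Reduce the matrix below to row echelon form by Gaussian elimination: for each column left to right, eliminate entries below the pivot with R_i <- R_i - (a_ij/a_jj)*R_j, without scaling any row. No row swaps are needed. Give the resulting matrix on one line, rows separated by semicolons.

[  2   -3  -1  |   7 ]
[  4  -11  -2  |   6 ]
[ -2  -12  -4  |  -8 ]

Forward elimination:
R2 <- R2 - (2)*R1:  [  0  -5   0  -8 ]
R3 <- R3 - (-1)*R1:  [   0  -15   -5   -1 ]
R3 <- R3 - (3)*R2:  [  0   0  -5  23 ]
Row echelon form:
[ 2  -3  -1  |   7 ]
[ 0  -5   0  |  -8 ]
[ 0   0  -5  |  23 ]

REF = [2 -3 -1 7; 0 -5 0 -8; 0 0 -5 23]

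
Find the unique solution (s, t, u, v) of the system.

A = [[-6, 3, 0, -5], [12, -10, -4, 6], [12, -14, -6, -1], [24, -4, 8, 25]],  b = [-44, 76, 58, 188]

(2, -4, 3, 4)

Forward elimination on [A|b]:
R2 <- R2 - (-2)*R1:  [   0   -4   -4   -4  -12 ]
R3 <- R3 - (-2)*R1:  [   0   -8   -6  -11  -30 ]
R4 <- R4 - (-4)*R1:  [  0   8   8   5  12 ]
R3 <- R3 - (2)*R2:  [  0   0   2  -3  -6 ]
R4 <- R4 - (-2)*R2:  [   0    0    0   -3  -12 ]
Row echelon form:
[ -6   3   0  -5  |  -44 ]
[  0  -4  -4  -4  |  -12 ]
[  0   0   2  -3  |   -6 ]
[  0   0   0  -3  |  -12 ]
Back-substitution:
v = (-12) / -3 = 4
u = (-6 - (-3)*(4)) / 2 = 3
t = (-12 - (-4)*(3) - (-4)*(4)) / -4 = -4
s = (-44 - (3)*(-4) - (-5)*(4)) / -6 = 2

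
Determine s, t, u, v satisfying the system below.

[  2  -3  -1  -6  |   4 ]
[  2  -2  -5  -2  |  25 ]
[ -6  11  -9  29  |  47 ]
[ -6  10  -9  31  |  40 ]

(4, 5, -5, -1)

Forward elimination on [A|b]:
R2 <- R2 - (1)*R1:  [  0   1  -4   4  21 ]
R3 <- R3 - (-3)*R1:  [   0    2  -12   11   59 ]
R4 <- R4 - (-3)*R1:  [   0    1  -12   13   52 ]
R3 <- R3 - (2)*R2:  [  0   0  -4   3  17 ]
R4 <- R4 - (1)*R2:  [  0   0  -8   9  31 ]
R4 <- R4 - (2)*R3:  [  0   0   0   3  -3 ]
Row echelon form:
[ 2  -3  -1  -6  |   4 ]
[ 0   1  -4   4  |  21 ]
[ 0   0  -4   3  |  17 ]
[ 0   0   0   3  |  -3 ]
Back-substitution:
v = (-3) / 3 = -1
u = (17 - (3)*(-1)) / -4 = -5
t = (21 - (-4)*(-5) - (4)*(-1)) / 1 = 5
s = (4 - (-3)*(5) - (-1)*(-5) - (-6)*(-1)) / 2 = 4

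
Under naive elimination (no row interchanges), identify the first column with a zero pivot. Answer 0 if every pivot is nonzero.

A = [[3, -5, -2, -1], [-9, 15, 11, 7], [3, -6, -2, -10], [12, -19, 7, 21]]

first zero-pivot column = 2

Naive forward elimination:
R2 <- R2 - (-3)*R1:  [ 0  0  5  4 ]
R3 <- R3 - (1)*R1:  [  0  -1   0  -9 ]
R4 <- R4 - (4)*R1:  [  0   1  15  25 ]
Matrix at this point:
[ 3  -5  -2  -1 ]
[ 0   0   5   4 ]
[ 0  -1   0  -9 ]
[ 0   1  15  25 ]
Pivot entry (2,2) is zero but row 3 has -1 in column 2 -> naive elimination stops; a row interchange (e.g. R2 <-> R3) would be required here.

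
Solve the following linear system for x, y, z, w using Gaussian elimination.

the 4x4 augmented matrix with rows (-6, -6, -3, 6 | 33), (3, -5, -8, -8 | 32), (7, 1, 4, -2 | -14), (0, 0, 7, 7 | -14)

(2, -2, -5, 3)

Forward elimination on [A|b]:
R2 <- R2 - (-1/2)*R1:  [     0     -8  -19/2     -5   97/2 ]
R3 <- R3 - (-7/6)*R1:  [    0    -6   1/2     5  49/2 ]
R3 <- R3 - (3/4)*R2:  [     0      0   61/8   35/4  -95/8 ]
R4 <- R4 - (56/61)*R3:  [       0        0        0   -63/61  -189/61 ]
Row echelon form:
[ -6  -6     -3       6  |       33 ]
[  0  -8  -19/2      -5  |     97/2 ]
[  0   0   61/8    35/4  |    -95/8 ]
[  0   0      0  -63/61  |  -189/61 ]
Back-substitution:
w = (-189/61) / (-63/61) = 3
z = (-95/8 - (35/4)*(3)) / (61/8) = -5
y = (97/2 - (-19/2)*(-5) - (-5)*(3)) / -8 = -2
x = (33 - (-6)*(-2) - (-3)*(-5) - (6)*(3)) / -6 = 2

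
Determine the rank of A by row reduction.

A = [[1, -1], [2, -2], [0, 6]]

rank(A) = 2

Row reduction:
R2 <- R2 - (2)*R1:  [ 0  0 ]
R2 <-> R3   (pivot in column 2 was zero)
[ 1  -1 ]
[ 0   6 ]
[ 0   0 ]
Row echelon form:
[ 1  -1 ]
[ 0   6 ]
[ 0   0 ]
Nonzero rows / pivot columns: 2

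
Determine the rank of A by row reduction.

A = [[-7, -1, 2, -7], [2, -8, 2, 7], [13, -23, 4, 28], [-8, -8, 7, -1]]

rank(A) = 3

Row reduction:
R2 <- R2 - (-2/7)*R1:  [     0  -58/7   18/7      5 ]
R3 <- R3 - (-13/7)*R1:  [      0  -174/7    54/7      15 ]
R4 <- R4 - (8/7)*R1:  [     0  -48/7   33/7      7 ]
R3 <- R3 - (3)*R2:  [ 0  0  0  0 ]
R4 <- R4 - (24/29)*R2:  [     0      0  75/29  83/29 ]
R3 <-> R4   (pivot in column 3 was zero)
[ -7     -1      2     -7 ]
[  0  -58/7   18/7      5 ]
[  0      0  75/29  83/29 ]
[  0      0      0      0 ]
Row echelon form:
[ -7     -1      2     -7 ]
[  0  -58/7   18/7      5 ]
[  0      0  75/29  83/29 ]
[  0      0      0      0 ]
Nonzero rows / pivot columns: 3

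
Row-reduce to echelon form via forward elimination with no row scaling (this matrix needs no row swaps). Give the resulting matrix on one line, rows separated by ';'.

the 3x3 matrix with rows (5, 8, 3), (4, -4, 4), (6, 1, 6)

Forward elimination:
R2 <- R2 - (4/5)*R1:  [     0  -52/5    8/5 ]
R3 <- R3 - (6/5)*R1:  [     0  -43/5   12/5 ]
R3 <- R3 - (43/52)*R2:  [     0      0  14/13 ]
Row echelon form:
[ 5      8      3 ]
[ 0  -52/5    8/5 ]
[ 0      0  14/13 ]

REF = [5 8 3; 0 -52/5 8/5; 0 0 14/13]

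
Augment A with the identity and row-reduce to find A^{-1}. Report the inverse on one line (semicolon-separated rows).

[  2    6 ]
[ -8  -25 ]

inverse = [25/2 3; -4 -1]

Gauss-Jordan on [A | I]:
R1 <- (1/2)*R1:  [   1    3  |  1/2    0 ]
R2 <- R2 - (-8)*R1:  [  0  -1  |   4   1 ]
R2 <- (1/-1)*R2:  [  0   1  |  -4  -1 ]
R1 <- R1 - (3)*R2:  [    1     0  |  25/2     3 ]
Right block of [I | A^{-1}] is the inverse:
[ 25/2   3 ]
[   -4  -1 ]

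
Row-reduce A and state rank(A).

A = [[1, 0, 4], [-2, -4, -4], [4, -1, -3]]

rank(A) = 3

Row reduction:
R2 <- R2 - (-2)*R1:  [  0  -4   4 ]
R3 <- R3 - (4)*R1:  [   0   -1  -19 ]
R3 <- R3 - (1/4)*R2:  [   0    0  -20 ]
Row echelon form:
[ 1   0    4 ]
[ 0  -4    4 ]
[ 0   0  -20 ]
Nonzero rows / pivot columns: 3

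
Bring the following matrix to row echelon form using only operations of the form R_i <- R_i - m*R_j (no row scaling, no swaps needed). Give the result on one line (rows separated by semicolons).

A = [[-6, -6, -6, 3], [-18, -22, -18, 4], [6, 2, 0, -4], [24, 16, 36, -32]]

REF = [-6 -6 -6 3; 0 -4 0 -5; 0 0 -6 4; 0 0 0 -2]

Forward elimination:
R2 <- R2 - (3)*R1:  [  0  -4   0  -5 ]
R3 <- R3 - (-1)*R1:  [  0  -4  -6  -1 ]
R4 <- R4 - (-4)*R1:  [   0   -8   12  -20 ]
R3 <- R3 - (1)*R2:  [  0   0  -6   4 ]
R4 <- R4 - (2)*R2:  [   0    0   12  -10 ]
R4 <- R4 - (-2)*R3:  [  0   0   0  -2 ]
Row echelon form:
[ -6  -6  -6   3 ]
[  0  -4   0  -5 ]
[  0   0  -6   4 ]
[  0   0   0  -2 ]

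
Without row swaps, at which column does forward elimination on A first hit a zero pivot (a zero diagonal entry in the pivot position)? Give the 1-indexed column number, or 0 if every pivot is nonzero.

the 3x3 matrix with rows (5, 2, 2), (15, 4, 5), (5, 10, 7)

first zero-pivot column = 0

Naive forward elimination:
R2 <- R2 - (3)*R1:  [  0  -2  -1 ]
R3 <- R3 - (1)*R1:  [ 0  8  5 ]
R3 <- R3 - (-4)*R2:  [ 0  0  1 ]
All pivots nonzero; naive elimination completes without hitting a zero pivot.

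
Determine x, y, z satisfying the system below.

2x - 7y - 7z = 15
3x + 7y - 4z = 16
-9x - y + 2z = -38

Forward elimination on [A|b]:
R2 <- R2 - (3/2)*R1:  [     0   35/2   13/2  -13/2 ]
R3 <- R3 - (-9/2)*R1:  [     0  -65/2  -59/2   59/2 ]
R3 <- R3 - (-13/7)*R2:  [      0       0  -122/7   122/7 ]
Row echelon form:
[ 2    -7      -7  |     15 ]
[ 0  35/2    13/2  |  -13/2 ]
[ 0     0  -122/7  |  122/7 ]
Back-substitution:
z = (122/7) / (-122/7) = -1
y = (-13/2 - (13/2)*(-1)) / (35/2) = 0
x = (15 - (-7)*(0) - (-7)*(-1)) / 2 = 4

(4, 0, -1)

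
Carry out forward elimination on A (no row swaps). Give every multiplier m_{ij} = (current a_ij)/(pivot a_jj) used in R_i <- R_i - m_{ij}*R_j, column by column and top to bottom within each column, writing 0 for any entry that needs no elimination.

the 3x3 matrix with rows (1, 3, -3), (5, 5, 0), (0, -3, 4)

Forward elimination:
R2 <- R2 - (5)*R1:  [   0  -10   15 ]
R3: entry in column 1 is already 0 -> m_{31} = 0 (no row operation needed)
R3 <- R3 - (3/10)*R2:  [    0     0  -1/2 ]
Multipliers (in order of application): m_{21} = 5, m_{31} = 0, m_{32} = 3/10

multipliers: 5, 0, 3/10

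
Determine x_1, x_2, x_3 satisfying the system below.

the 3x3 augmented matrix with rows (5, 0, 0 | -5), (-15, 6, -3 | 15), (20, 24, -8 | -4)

Forward elimination on [A|b]:
R2 <- R2 - (-3)*R1:  [  0   6  -3   0 ]
R3 <- R3 - (4)*R1:  [  0  24  -8  16 ]
R3 <- R3 - (4)*R2:  [  0   0   4  16 ]
Row echelon form:
[ 5  0   0  |  -5 ]
[ 0  6  -3  |   0 ]
[ 0  0   4  |  16 ]
Back-substitution:
x_3 = (16) / 4 = 4
x_2 = (0 - (-3)*(4)) / 6 = 2
x_1 = (-5) / 5 = -1

(-1, 2, 4)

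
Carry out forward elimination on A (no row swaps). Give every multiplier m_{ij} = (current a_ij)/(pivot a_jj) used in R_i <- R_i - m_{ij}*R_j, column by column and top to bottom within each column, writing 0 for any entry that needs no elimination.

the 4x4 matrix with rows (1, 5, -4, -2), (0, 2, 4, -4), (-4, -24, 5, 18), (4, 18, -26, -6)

multipliers: 0, -4, 4, -2, -1, 2

Forward elimination:
R2: entry in column 1 is already 0 -> m_{21} = 0 (no row operation needed)
R3 <- R3 - (-4)*R1:  [   0   -4  -11   10 ]
R4 <- R4 - (4)*R1:  [   0   -2  -10    2 ]
R3 <- R3 - (-2)*R2:  [  0   0  -3   2 ]
R4 <- R4 - (-1)*R2:  [  0   0  -6  -2 ]
R4 <- R4 - (2)*R3:  [  0   0   0  -6 ]
Multipliers (in order of application): m_{21} = 0, m_{31} = -4, m_{41} = 4, m_{32} = -2, m_{42} = -1, m_{43} = 2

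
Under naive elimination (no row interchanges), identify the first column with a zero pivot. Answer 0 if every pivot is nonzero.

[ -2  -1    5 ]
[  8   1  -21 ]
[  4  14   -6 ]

first zero-pivot column = 3

Naive forward elimination:
R2 <- R2 - (-4)*R1:  [  0  -3  -1 ]
R3 <- R3 - (-2)*R1:  [  0  12   4 ]
R3 <- R3 - (-4)*R2:  [ 0  0  0 ]
Matrix at this point:
[ -2  -1   5 ]
[  0  -3  -1 ]
[  0   0   0 ]
Pivot entry (3,3) in the last row is zero and there are no rows below to swap with -> zero pivot in column 3 (A is singular).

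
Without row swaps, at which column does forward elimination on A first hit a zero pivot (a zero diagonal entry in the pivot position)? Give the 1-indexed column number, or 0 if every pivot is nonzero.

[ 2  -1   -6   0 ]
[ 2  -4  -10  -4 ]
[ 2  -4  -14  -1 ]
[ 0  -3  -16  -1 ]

first zero-pivot column = 0

Naive forward elimination:
R2 <- R2 - (1)*R1:  [  0  -3  -4  -4 ]
R3 <- R3 - (1)*R1:  [  0  -3  -8  -1 ]
R3 <- R3 - (1)*R2:  [  0   0  -4   3 ]
R4 <- R4 - (1)*R2:  [   0    0  -12    3 ]
R4 <- R4 - (3)*R3:  [  0   0   0  -6 ]
All pivots nonzero; naive elimination completes without hitting a zero pivot.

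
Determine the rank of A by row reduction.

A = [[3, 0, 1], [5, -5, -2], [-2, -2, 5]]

Row reduction:
R2 <- R2 - (5/3)*R1:  [     0     -5  -11/3 ]
R3 <- R3 - (-2/3)*R1:  [    0    -2  17/3 ]
R3 <- R3 - (2/5)*R2:  [      0       0  107/15 ]
Row echelon form:
[ 3   0       1 ]
[ 0  -5   -11/3 ]
[ 0   0  107/15 ]
Nonzero rows / pivot columns: 3

rank(A) = 3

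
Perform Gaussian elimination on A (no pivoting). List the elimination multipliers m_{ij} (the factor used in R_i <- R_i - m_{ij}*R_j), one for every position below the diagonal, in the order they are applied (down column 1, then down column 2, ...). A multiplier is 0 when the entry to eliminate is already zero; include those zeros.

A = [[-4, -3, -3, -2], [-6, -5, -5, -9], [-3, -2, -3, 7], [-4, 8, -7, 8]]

Forward elimination:
R2 <- R2 - (3/2)*R1:  [    0  -1/2  -1/2    -6 ]
R3 <- R3 - (3/4)*R1:  [    0   1/4  -3/4  17/2 ]
R4 <- R4 - (1)*R1:  [  0  11  -4  10 ]
R3 <- R3 - (-1/2)*R2:  [    0     0    -1  11/2 ]
R4 <- R4 - (-22)*R2:  [    0     0   -15  -122 ]
R4 <- R4 - (15)*R3:  [      0       0       0  -409/2 ]
Multipliers (in order of application): m_{21} = 3/2, m_{31} = 3/4, m_{41} = 1, m_{32} = -1/2, m_{42} = -22, m_{43} = 15

multipliers: 3/2, 3/4, 1, -1/2, -22, 15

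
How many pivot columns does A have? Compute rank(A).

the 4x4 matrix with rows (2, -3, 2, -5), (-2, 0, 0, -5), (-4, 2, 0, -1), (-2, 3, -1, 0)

rank(A) = 4

Row reduction:
R2 <- R2 - (-1)*R1:  [   0   -3    2  -10 ]
R3 <- R3 - (-2)*R1:  [   0   -4    4  -11 ]
R4 <- R4 - (-1)*R1:  [  0   0   1  -5 ]
R3 <- R3 - (4/3)*R2:  [   0    0  4/3  7/3 ]
R4 <- R4 - (3/4)*R3:  [     0      0      0  -27/4 ]
Row echelon form:
[ 2  -3    2     -5 ]
[ 0  -3    2    -10 ]
[ 0   0  4/3    7/3 ]
[ 0   0    0  -27/4 ]
Nonzero rows / pivot columns: 4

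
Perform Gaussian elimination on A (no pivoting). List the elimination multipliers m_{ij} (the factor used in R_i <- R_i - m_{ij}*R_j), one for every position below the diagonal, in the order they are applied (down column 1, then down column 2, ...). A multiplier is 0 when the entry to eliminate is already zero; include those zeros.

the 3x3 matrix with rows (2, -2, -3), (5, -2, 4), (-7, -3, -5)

Forward elimination:
R2 <- R2 - (5/2)*R1:  [    0     3  23/2 ]
R3 <- R3 - (-7/2)*R1:  [     0    -10  -31/2 ]
R3 <- R3 - (-10/3)*R2:  [     0      0  137/6 ]
Multipliers (in order of application): m_{21} = 5/2, m_{31} = -7/2, m_{32} = -10/3

multipliers: 5/2, -7/2, -10/3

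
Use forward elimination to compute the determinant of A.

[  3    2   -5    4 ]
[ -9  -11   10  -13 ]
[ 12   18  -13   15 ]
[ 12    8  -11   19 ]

Forward elimination:
R2 <- R2 - (-3)*R1:  [  0  -5  -5  -1 ]
R3 <- R3 - (4)*R1:  [  0  10   7  -1 ]
R4 <- R4 - (4)*R1:  [ 0  0  9  3 ]
R3 <- R3 - (-2)*R2:  [  0   0  -3  -3 ]
R4 <- R4 - (-3)*R3:  [  0   0   0  -6 ]
Upper-triangular form:
[ 3   2  -5   4 ]
[ 0  -5  -5  -1 ]
[ 0   0  -3  -3 ]
[ 0   0   0  -6 ]
det(A) = (-1)^0 * (3) * (-5) * (-3) * (-6) = -270  (0 row swaps -> sign +1)

det(A) = -270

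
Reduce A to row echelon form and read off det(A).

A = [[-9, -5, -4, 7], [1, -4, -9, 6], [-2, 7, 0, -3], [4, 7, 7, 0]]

det(A) = -5231

Forward elimination:
R2 <- R2 - (-1/9)*R1:  [     0  -41/9  -85/9   61/9 ]
R3 <- R3 - (2/9)*R1:  [     0   73/9    8/9  -41/9 ]
R4 <- R4 - (-4/9)*R1:  [    0  43/9  47/9  28/9 ]
R3 <- R3 - (-73/41)*R2:  [       0        0  -653/41   308/41 ]
R4 <- R4 - (-43/41)*R2:  [       0        0  -192/41   419/41 ]
R4 <- R4 - (192/653)*R3:  [        0         0         0  5231/653 ]
Upper-triangular form:
[ -9     -5       -4         7 ]
[  0  -41/9    -85/9      61/9 ]
[  0      0  -653/41    308/41 ]
[  0      0        0  5231/653 ]
det(A) = (-1)^0 * (-9) * (-41/9) * (-653/41) * (5231/653) = -5231  (0 row swaps -> sign +1)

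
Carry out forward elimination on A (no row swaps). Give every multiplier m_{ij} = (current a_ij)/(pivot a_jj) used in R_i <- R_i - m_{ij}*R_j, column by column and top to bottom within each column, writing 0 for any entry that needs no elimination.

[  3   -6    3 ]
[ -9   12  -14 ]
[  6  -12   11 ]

Forward elimination:
R2 <- R2 - (-3)*R1:  [  0  -6  -5 ]
R3 <- R3 - (2)*R1:  [ 0  0  5 ]
R3: entry in column 2 is already 0 -> m_{32} = 0 (no row operation needed)
Multipliers (in order of application): m_{21} = -3, m_{31} = 2, m_{32} = 0

multipliers: -3, 2, 0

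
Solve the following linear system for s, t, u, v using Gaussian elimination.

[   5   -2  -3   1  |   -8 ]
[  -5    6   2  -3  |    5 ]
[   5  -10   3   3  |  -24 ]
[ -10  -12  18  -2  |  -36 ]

Forward elimination on [A|b]:
R2 <- R2 - (-1)*R1:  [  0   4  -1  -2  -3 ]
R3 <- R3 - (1)*R1:  [   0   -8    6    2  -16 ]
R4 <- R4 - (-2)*R1:  [   0  -16   12    0  -52 ]
R3 <- R3 - (-2)*R2:  [   0    0    4   -2  -22 ]
R4 <- R4 - (-4)*R2:  [   0    0    8   -8  -64 ]
R4 <- R4 - (2)*R3:  [   0    0    0   -4  -20 ]
Row echelon form:
[ 5  -2  -3   1  |   -8 ]
[ 0   4  -1  -2  |   -3 ]
[ 0   0   4  -2  |  -22 ]
[ 0   0   0  -4  |  -20 ]
Back-substitution:
v = (-20) / -4 = 5
u = (-22 - (-2)*(5)) / 4 = -3
t = (-3 - (-1)*(-3) - (-2)*(5)) / 4 = 1
s = (-8 - (-2)*(1) - (-3)*(-3) - (1)*(5)) / 5 = -4

(-4, 1, -3, 5)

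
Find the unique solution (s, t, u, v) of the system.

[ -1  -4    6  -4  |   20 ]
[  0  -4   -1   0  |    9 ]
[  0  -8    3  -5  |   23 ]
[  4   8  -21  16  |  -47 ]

(2, -3, 3, 2)

Forward elimination on [A|b]:
R4 <- R4 - (-4)*R1:  [  0  -8   3   0  33 ]
R3 <- R3 - (2)*R2:  [  0   0   5  -5   5 ]
R4 <- R4 - (2)*R2:  [  0   0   5   0  15 ]
R4 <- R4 - (1)*R3:  [  0   0   0   5  10 ]
Row echelon form:
[ -1  -4   6  -4  |  20 ]
[  0  -4  -1   0  |   9 ]
[  0   0   5  -5  |   5 ]
[  0   0   0   5  |  10 ]
Back-substitution:
v = (10) / 5 = 2
u = (5 - (-5)*(2)) / 5 = 3
t = (9 - (-1)*(3)) / -4 = -3
s = (20 - (-4)*(-3) - (6)*(3) - (-4)*(2)) / -1 = 2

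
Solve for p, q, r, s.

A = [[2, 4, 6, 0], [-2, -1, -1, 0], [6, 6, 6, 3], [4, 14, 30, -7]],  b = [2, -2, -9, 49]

(2, -5, 3, -3)

Forward elimination on [A|b]:
R2 <- R2 - (-1)*R1:  [ 0  3  5  0  0 ]
R3 <- R3 - (3)*R1:  [   0   -6  -12    3  -15 ]
R4 <- R4 - (2)*R1:  [  0   6  18  -7  45 ]
R3 <- R3 - (-2)*R2:  [   0    0   -2    3  -15 ]
R4 <- R4 - (2)*R2:  [  0   0   8  -7  45 ]
R4 <- R4 - (-4)*R3:  [   0    0    0    5  -15 ]
Row echelon form:
[ 2  4   6  0  |    2 ]
[ 0  3   5  0  |    0 ]
[ 0  0  -2  3  |  -15 ]
[ 0  0   0  5  |  -15 ]
Back-substitution:
s = (-15) / 5 = -3
r = (-15 - (3)*(-3)) / -2 = 3
q = (0 - (5)*(3)) / 3 = -5
p = (2 - (4)*(-5) - (6)*(3)) / 2 = 2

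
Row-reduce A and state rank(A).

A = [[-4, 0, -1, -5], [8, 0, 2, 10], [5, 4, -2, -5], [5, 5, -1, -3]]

Row reduction:
R2 <- R2 - (-2)*R1:  [ 0  0  0  0 ]
R3 <- R3 - (-5/4)*R1:  [     0      4  -13/4  -45/4 ]
R4 <- R4 - (-5/4)*R1:  [     0      5   -9/4  -37/4 ]
R2 <-> R3   (pivot in column 2 was zero)
[ -4  0     -1     -5 ]
[  0  4  -13/4  -45/4 ]
[  0  0      0      0 ]
[  0  5   -9/4  -37/4 ]
R4 <- R4 - (5/4)*R2:  [     0      0  29/16  77/16 ]
R3 <-> R4   (pivot in column 3 was zero)
[ -4  0     -1     -5 ]
[  0  4  -13/4  -45/4 ]
[  0  0  29/16  77/16 ]
[  0  0      0      0 ]
Row echelon form:
[ -4  0     -1     -5 ]
[  0  4  -13/4  -45/4 ]
[  0  0  29/16  77/16 ]
[  0  0      0      0 ]
Nonzero rows / pivot columns: 3

rank(A) = 3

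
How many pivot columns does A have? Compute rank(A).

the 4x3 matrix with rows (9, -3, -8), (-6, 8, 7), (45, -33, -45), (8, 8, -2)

Row reduction:
R2 <- R2 - (-2/3)*R1:  [   0    6  5/3 ]
R3 <- R3 - (5)*R1:  [   0  -18   -5 ]
R4 <- R4 - (8/9)*R1:  [    0  32/3  46/9 ]
R3 <- R3 - (-3)*R2:  [ 0  0  0 ]
R4 <- R4 - (16/9)*R2:  [     0      0  58/27 ]
R3 <-> R4   (pivot in column 3 was zero)
[ 9  -3     -8 ]
[ 0   6    5/3 ]
[ 0   0  58/27 ]
[ 0   0      0 ]
Row echelon form:
[ 9  -3     -8 ]
[ 0   6    5/3 ]
[ 0   0  58/27 ]
[ 0   0      0 ]
Nonzero rows / pivot columns: 3

rank(A) = 3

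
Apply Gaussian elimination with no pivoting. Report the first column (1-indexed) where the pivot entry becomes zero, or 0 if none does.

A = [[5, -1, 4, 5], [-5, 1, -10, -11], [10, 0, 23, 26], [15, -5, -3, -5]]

Naive forward elimination:
R2 <- R2 - (-1)*R1:  [  0   0  -6  -6 ]
R3 <- R3 - (2)*R1:  [  0   2  15  16 ]
R4 <- R4 - (3)*R1:  [   0   -2  -15  -20 ]
Matrix at this point:
[ 5  -1    4    5 ]
[ 0   0   -6   -6 ]
[ 0   2   15   16 ]
[ 0  -2  -15  -20 ]
Pivot entry (2,2) is zero but row 3 has 2 in column 2 -> naive elimination stops; a row interchange (e.g. R2 <-> R3) would be required here.

first zero-pivot column = 2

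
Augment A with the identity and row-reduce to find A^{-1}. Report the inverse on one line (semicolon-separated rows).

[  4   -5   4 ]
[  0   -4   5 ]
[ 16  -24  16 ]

inverse = [7/10 -1/5 -9/80; 1 0 -1/4; 4/5 1/5 -1/5]

Gauss-Jordan on [A | I]:
R1 <- (1/4)*R1:  [    1  -5/4     1  |   1/4     0     0 ]
R3 <- R3 - (16)*R1:  [  0  -4   0  |  -4   0   1 ]
R2 <- (1/-4)*R2:  [    0     1  -5/4  |     0  -1/4     0 ]
R1 <- R1 - (-5/4)*R2:  [     1      0  -9/16  |    1/4  -5/16      0 ]
R3 <- R3 - (-4)*R2:  [  0   0  -5  |  -4  -1   1 ]
R3 <- (1/-5)*R3:  [    0     0     1  |   4/5   1/5  -1/5 ]
R1 <- R1 - (-9/16)*R3:  [     1      0      0  |   7/10   -1/5  -9/80 ]
R2 <- R2 - (-5/4)*R3:  [    0     1     0  |     1     0  -1/4 ]
Right block of [I | A^{-1}] is the inverse:
[ 7/10  -1/5  -9/80 ]
[    1     0   -1/4 ]
[  4/5   1/5   -1/5 ]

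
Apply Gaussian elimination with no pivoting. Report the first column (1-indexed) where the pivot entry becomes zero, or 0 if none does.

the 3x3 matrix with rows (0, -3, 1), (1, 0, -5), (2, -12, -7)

Naive forward elimination:
Pivot entry (1,1) is zero but row 2 has 1 in column 1 -> naive elimination stops; a row interchange (e.g. R1 <-> R2) would be required here.

first zero-pivot column = 1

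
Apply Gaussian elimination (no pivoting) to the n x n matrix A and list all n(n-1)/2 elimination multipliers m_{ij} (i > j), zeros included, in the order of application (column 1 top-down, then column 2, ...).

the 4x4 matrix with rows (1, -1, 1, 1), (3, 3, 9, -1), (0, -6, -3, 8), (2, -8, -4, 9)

multipliers: 3, 0, 2, -1, -1, 0

Forward elimination:
R2 <- R2 - (3)*R1:  [  0   6   6  -4 ]
R3: entry in column 1 is already 0 -> m_{31} = 0 (no row operation needed)
R4 <- R4 - (2)*R1:  [  0  -6  -6   7 ]
R3 <- R3 - (-1)*R2:  [ 0  0  3  4 ]
R4 <- R4 - (-1)*R2:  [ 0  0  0  3 ]
R4: entry in column 3 is already 0 -> m_{43} = 0 (no row operation needed)
Multipliers (in order of application): m_{21} = 3, m_{31} = 0, m_{41} = 2, m_{32} = -1, m_{42} = -1, m_{43} = 0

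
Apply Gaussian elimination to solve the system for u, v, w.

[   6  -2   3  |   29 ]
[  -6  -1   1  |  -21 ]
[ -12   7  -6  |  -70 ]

(4, -4, -1)

Forward elimination on [A|b]:
R2 <- R2 - (-1)*R1:  [  0  -3   4   8 ]
R3 <- R3 - (-2)*R1:  [   0    3    0  -12 ]
R3 <- R3 - (-1)*R2:  [  0   0   4  -4 ]
Row echelon form:
[ 6  -2  3  |  29 ]
[ 0  -3  4  |   8 ]
[ 0   0  4  |  -4 ]
Back-substitution:
w = (-4) / 4 = -1
v = (8 - (4)*(-1)) / -3 = -4
u = (29 - (-2)*(-4) - (3)*(-1)) / 6 = 4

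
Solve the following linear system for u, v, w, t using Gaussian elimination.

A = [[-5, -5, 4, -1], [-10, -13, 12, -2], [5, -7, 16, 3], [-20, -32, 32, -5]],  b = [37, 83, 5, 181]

(-5, -3, 0, 3)

Forward elimination on [A|b]:
R2 <- R2 - (2)*R1:  [  0  -3   4   0   9 ]
R3 <- R3 - (-1)*R1:  [   0  -12   20    2   42 ]
R4 <- R4 - (4)*R1:  [   0  -12   16   -1   33 ]
R3 <- R3 - (4)*R2:  [ 0  0  4  2  6 ]
R4 <- R4 - (4)*R2:  [  0   0   0  -1  -3 ]
Row echelon form:
[ -5  -5  4  -1  |  37 ]
[  0  -3  4   0  |   9 ]
[  0   0  4   2  |   6 ]
[  0   0  0  -1  |  -3 ]
Back-substitution:
t = (-3) / -1 = 3
w = (6 - (2)*(3)) / 4 = 0
v = (9 - (4)*(0)) / -3 = -3
u = (37 - (-5)*(-3) - (4)*(0) - (-1)*(3)) / -5 = -5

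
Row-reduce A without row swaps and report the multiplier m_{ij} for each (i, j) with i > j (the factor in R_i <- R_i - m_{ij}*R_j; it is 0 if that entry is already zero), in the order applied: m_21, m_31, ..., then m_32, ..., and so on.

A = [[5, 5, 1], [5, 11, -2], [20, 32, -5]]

Forward elimination:
R2 <- R2 - (1)*R1:  [  0   6  -3 ]
R3 <- R3 - (4)*R1:  [  0  12  -9 ]
R3 <- R3 - (2)*R2:  [  0   0  -3 ]
Multipliers (in order of application): m_{21} = 1, m_{31} = 4, m_{32} = 2

multipliers: 1, 4, 2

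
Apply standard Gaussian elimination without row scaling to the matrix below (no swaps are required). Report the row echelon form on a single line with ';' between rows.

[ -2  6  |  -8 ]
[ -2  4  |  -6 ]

REF = [-2 6 -8; 0 -2 2]

Forward elimination:
R2 <- R2 - (1)*R1:  [  0  -2   2 ]
Row echelon form:
[ -2   6  |  -8 ]
[  0  -2  |   2 ]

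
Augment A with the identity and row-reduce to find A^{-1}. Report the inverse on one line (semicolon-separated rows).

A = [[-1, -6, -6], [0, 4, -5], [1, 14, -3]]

inverse = [-29/2 51/2 -27/2; 5/4 -9/4 5/4; 1 -2 1]

Gauss-Jordan on [A | I]:
R1 <- (1/-1)*R1:  [  1   6   6  |  -1   0   0 ]
R3 <- R3 - (1)*R1:  [  0   8  -9  |   1   0   1 ]
R2 <- (1/4)*R2:  [    0     1  -5/4  |     0   1/4     0 ]
R1 <- R1 - (6)*R2:  [    1     0  27/2  |    -1  -3/2     0 ]
R3 <- R3 - (8)*R2:  [  0   0   1  |   1  -2   1 ]
R1 <- R1 - (27/2)*R3:  [     1      0      0  |  -29/2   51/2  -27/2 ]
R2 <- R2 - (-5/4)*R3:  [    0     1     0  |   5/4  -9/4   5/4 ]
Right block of [I | A^{-1}] is the inverse:
[ -29/2  51/2  -27/2 ]
[   5/4  -9/4    5/4 ]
[     1    -2      1 ]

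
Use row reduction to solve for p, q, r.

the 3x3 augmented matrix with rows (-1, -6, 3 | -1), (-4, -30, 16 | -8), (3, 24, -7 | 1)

Forward elimination on [A|b]:
R2 <- R2 - (4)*R1:  [  0  -6   4  -4 ]
R3 <- R3 - (-3)*R1:  [  0   6   2  -2 ]
R3 <- R3 - (-1)*R2:  [  0   0   6  -6 ]
Row echelon form:
[ -1  -6  3  |  -1 ]
[  0  -6  4  |  -4 ]
[  0   0  6  |  -6 ]
Back-substitution:
r = (-6) / 6 = -1
q = (-4 - (4)*(-1)) / -6 = 0
p = (-1 - (-6)*(0) - (3)*(-1)) / -1 = -2

(-2, 0, -1)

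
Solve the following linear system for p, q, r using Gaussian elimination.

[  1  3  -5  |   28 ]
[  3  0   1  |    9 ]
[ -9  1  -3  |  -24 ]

(4, 3, -3)

Forward elimination on [A|b]:
R2 <- R2 - (3)*R1:  [   0   -9   16  -75 ]
R3 <- R3 - (-9)*R1:  [   0   28  -48  228 ]
R3 <- R3 - (-28/9)*R2:  [     0      0   16/9  -16/3 ]
Row echelon form:
[ 1   3    -5  |     28 ]
[ 0  -9    16  |    -75 ]
[ 0   0  16/9  |  -16/3 ]
Back-substitution:
r = (-16/3) / (16/9) = -3
q = (-75 - (16)*(-3)) / -9 = 3
p = (28 - (3)*(3) - (-5)*(-3)) / 1 = 4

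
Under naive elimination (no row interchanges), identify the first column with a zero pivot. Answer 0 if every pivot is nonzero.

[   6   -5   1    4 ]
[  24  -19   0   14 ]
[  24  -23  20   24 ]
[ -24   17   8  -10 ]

first zero-pivot column = 4

Naive forward elimination:
R2 <- R2 - (4)*R1:  [  0   1  -4  -2 ]
R3 <- R3 - (4)*R1:  [  0  -3  16   8 ]
R4 <- R4 - (-4)*R1:  [  0  -3  12   6 ]
R3 <- R3 - (-3)*R2:  [ 0  0  4  2 ]
R4 <- R4 - (-3)*R2:  [ 0  0  0  0 ]
Matrix at this point:
[ 6  -5   1   4 ]
[ 0   1  -4  -2 ]
[ 0   0   4   2 ]
[ 0   0   0   0 ]
Pivot entry (4,4) in the last row is zero and there are no rows below to swap with -> zero pivot in column 4 (A is singular).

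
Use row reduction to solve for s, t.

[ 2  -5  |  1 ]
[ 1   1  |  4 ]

(3, 1)

Forward elimination on [A|b]:
R2 <- R2 - (1/2)*R1:  [   0  7/2  7/2 ]
Row echelon form:
[ 2   -5  |    1 ]
[ 0  7/2  |  7/2 ]
Back-substitution:
t = (7/2) / (7/2) = 1
s = (1 - (-5)*(1)) / 2 = 3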